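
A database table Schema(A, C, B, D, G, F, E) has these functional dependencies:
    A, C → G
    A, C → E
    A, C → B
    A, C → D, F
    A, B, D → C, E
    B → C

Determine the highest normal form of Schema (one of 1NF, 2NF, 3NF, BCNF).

Candidate keys: {A, B}, {A, C}. Prime attributes: {A, B, C}.
B → C breaks BCNF: {B}⁺ = {B, C}, so {B} is not a superkey.
Since {C} ⊆ prime attributes and every other non-superkey FD also has a prime right side, the schema is in 3NF.

3NF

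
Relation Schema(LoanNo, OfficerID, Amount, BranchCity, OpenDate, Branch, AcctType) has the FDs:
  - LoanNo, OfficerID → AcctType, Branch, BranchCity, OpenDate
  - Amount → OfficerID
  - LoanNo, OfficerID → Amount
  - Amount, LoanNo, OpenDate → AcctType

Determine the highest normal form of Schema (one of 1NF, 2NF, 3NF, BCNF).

3NF

Candidate keys: {Amount, LoanNo}, {LoanNo, OfficerID}. Prime attributes: {Amount, LoanNo, OfficerID}.
Amount → OfficerID breaks BCNF: {Amount}⁺ = {Amount, OfficerID}, so {Amount} is not a superkey.
Its right-hand attributes {OfficerID} are all prime, as are those of every other non-superkey FD — the relation is in 3NF.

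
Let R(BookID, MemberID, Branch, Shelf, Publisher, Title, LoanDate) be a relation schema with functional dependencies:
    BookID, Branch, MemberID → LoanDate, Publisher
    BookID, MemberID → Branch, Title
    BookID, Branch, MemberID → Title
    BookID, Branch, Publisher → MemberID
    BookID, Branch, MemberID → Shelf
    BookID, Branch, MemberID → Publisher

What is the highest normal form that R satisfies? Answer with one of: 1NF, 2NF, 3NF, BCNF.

BCNF

Candidate keys: {BookID, Branch, Publisher}, {BookID, MemberID}. Prime attributes: {BookID, Branch, MemberID, Publisher}.
Every FD has a superkey on the left, so the relation is in BCNF.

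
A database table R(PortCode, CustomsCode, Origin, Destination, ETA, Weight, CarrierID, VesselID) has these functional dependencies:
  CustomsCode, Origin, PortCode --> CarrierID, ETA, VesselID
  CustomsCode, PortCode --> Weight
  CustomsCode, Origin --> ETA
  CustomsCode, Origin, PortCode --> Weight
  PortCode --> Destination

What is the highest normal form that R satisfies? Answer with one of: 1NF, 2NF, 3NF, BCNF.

Candidate key: {CustomsCode, Origin, PortCode}. Prime attributes: {CustomsCode, Origin, PortCode}.
CustomsCode, PortCode --> Weight breaks BCNF: {CustomsCode, PortCode}⁺ = {CustomsCode, Destination, PortCode, Weight}, so {CustomsCode, PortCode} is not a superkey.
Because {Weight} is non-prime and the left side of CustomsCode, PortCode --> Weight is not a superkey, the relation is not in 3NF.
{PortCode} is a proper subset of the key {CustomsCode, Origin, PortCode}, and {PortCode}⁺ contains the non-prime attribute {Destination} — a partial dependency, so 2NF is violated.

1NF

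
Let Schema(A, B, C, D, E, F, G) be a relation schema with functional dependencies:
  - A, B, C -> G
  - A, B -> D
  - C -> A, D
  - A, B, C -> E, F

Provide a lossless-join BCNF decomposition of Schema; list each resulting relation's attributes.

{A, B, D}; {A, C}; {B, C, E, F, G}

Candidate key of the original relation: {B, C}.
{A, B, C, D, E, F, G}: {A, B} determines {A, B, D} here but is not a superkey — split on A, B -> D, giving {A, B, D} and {A, B, C, E, F, G}.
{A, B, D} is in BCNF.
{A, B, C, E, F, G}: {C} determines {A, C} here but is not a superkey — split on C -> A, giving {A, C} and {B, C, E, F, G}.
{A, C} is in BCNF.
{B, C, E, F, G} is in BCNF.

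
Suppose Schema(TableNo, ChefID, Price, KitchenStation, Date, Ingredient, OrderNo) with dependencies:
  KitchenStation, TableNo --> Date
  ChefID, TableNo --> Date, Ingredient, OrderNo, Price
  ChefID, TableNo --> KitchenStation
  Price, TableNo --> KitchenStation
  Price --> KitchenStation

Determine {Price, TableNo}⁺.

Start with {Price, TableNo}.
Price, TableNo --> KitchenStation applies; add {KitchenStation} → now {KitchenStation, Price, TableNo}.
KitchenStation, TableNo --> Date applies; add {Date} → now {Date, KitchenStation, Price, TableNo}.
No further FD applies.

{Date, KitchenStation, Price, TableNo}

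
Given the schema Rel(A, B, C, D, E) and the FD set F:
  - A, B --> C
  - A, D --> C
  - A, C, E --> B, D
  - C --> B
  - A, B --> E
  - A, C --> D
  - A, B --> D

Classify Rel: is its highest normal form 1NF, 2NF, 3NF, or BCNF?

3NF

Candidate keys: {A, B}, {A, C}, {A, D}. Prime attributes: {A, B, C, D}.
C --> B: {C}⁺ = {B, C}, which is not all of the attributes, so the left side is not a superkey — BCNF is violated.
Its right-hand attributes {B} are all prime, as are those of every other non-superkey FD — the relation is in 3NF.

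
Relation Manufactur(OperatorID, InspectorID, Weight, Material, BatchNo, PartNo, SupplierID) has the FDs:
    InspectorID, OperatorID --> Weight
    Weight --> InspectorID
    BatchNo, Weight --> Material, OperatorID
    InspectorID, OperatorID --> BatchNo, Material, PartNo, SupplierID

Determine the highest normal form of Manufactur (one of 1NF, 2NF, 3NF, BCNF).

3NF

Candidate keys: {BatchNo, Weight}, {InspectorID, OperatorID}, {OperatorID, Weight}. Prime attributes: {BatchNo, InspectorID, OperatorID, Weight}.
For Weight --> InspectorID we have {Weight}⁺ = {InspectorID, Weight}; {Weight} is not a superkey, so BCNF fails.
Its right-hand attributes {InspectorID} are all prime, as are those of every other non-superkey FD — the relation is in 3NF.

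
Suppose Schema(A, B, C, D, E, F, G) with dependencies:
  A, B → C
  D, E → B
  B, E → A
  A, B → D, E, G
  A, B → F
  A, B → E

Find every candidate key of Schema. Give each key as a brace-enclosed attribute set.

{A, B}, {B, E}, {D, E}

{A, B}⁺ = {A, B, C, D, E, F, G} — all of the relation — so {A, B} is a candidate key.
{B, E}⁺ = {A, B, C, D, E, F, G} — all of the relation — so {B, E} is a candidate key.
{D, E}⁺ = {A, B, C, D, E, F, G} — all of the relation — so {D, E} is a candidate key.
No proper subset of any of these is a key, and no other minimal superkey exists.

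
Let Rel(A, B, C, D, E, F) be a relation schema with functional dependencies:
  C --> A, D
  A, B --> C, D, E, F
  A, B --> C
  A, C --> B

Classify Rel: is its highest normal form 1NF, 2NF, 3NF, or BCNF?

BCNF

Candidate keys: {A, B}, {C}. Prime attributes: {A, B, C}.
Every FD has a superkey on the left, so the relation is in BCNF.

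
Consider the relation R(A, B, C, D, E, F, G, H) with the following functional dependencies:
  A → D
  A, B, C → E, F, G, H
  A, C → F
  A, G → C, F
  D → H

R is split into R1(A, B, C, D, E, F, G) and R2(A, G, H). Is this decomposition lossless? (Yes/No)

Yes

The shared attributes are {A, G} and {A, G}⁺ = {A, C, D, F, G, H}.
R2 is contained in that closure, so R1 ∩ R2 → R2 holds and the join is lossless.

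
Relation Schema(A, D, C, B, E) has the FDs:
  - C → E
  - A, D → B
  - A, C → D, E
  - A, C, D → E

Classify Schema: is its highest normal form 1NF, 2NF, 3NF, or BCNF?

1NF

Candidate key: {A, C}. Prime attributes: {A, C}.
C → E: {C}⁺ = {C, E}, which is not all of the attributes, so the left side is not a superkey — BCNF is violated.
C → E determines the non-prime attribute {E} from a non-superkey — 3NF is violated.
Since {C} ⊂ {A, C} and {C}⁺ ⊇ {E} with {E} non-prime, there is a partial dependency; 2NF fails.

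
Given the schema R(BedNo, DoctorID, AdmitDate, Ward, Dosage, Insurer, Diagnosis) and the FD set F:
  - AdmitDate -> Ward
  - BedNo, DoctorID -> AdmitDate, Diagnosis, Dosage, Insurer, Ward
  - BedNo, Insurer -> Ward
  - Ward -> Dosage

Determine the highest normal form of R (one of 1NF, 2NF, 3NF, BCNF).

2NF

Candidate key: {BedNo, DoctorID}. Prime attributes: {BedNo, DoctorID}.
For AdmitDate -> Ward we have {AdmitDate}⁺ = {AdmitDate, Dosage, Ward}; {AdmitDate} is not a superkey, so BCNF fails.
AdmitDate -> Ward has non-prime {Ward} on the right and a non-superkey on the left, so 3NF fails.
No non-prime attribute depends on a proper subset of any candidate key, so 2NF holds.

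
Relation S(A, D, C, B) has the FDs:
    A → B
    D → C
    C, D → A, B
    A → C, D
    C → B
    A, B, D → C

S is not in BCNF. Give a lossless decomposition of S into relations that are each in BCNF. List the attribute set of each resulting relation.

{A, C, D}; {B, C}

Candidate keys of the original relation: {A}, {D}.
Within {A, B, C, D}: {C}⁺ ∩ {A, B, C, D} = {B, C}, not the whole set, so C → B violates BCNF; decompose into {B, C} and {A, C, D}.
{B, C} is in BCNF.
{A, C, D} is in BCNF.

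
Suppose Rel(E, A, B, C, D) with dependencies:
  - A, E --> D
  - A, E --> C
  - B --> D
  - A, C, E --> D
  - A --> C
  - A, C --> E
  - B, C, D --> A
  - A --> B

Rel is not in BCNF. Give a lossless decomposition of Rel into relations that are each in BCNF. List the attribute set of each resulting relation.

Candidate keys of the original relation: {A}, {B, C}.
In {A, B, C, D, E}, {B} is not a superkey ({B}⁺ restricted to this set is {B, D}), so split on B --> D into {B, D} and {A, B, C, E}.
{B, D}: every determinant is a superkey — BCNF.
{A, B, C, E}: every determinant is a superkey — BCNF.

{A, B, C, E}; {B, D}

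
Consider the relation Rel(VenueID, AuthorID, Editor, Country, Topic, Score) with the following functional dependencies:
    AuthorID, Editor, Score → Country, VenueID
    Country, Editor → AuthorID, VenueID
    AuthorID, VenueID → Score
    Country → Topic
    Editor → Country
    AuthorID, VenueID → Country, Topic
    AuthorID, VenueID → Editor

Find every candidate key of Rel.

{AuthorID, VenueID}, {Editor}

{Editor}⁺ = {AuthorID, Country, Editor, Score, Topic, VenueID}, which is every attribute, so {Editor} is a candidate key.
{AuthorID, VenueID}⁺ = {AuthorID, Country, Editor, Score, Topic, VenueID}, which is every attribute, so {AuthorID, VenueID} is a candidate key.
These are minimal and exhaustive — every other superkey contains one of them.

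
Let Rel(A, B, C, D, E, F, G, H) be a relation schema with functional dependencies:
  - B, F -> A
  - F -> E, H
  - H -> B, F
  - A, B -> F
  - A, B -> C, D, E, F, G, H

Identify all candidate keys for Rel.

{A, B}, {F}, {H}

{F}⁺ = {A, B, C, D, E, F, G, H}, which is every attribute, so {F} is a candidate key.
{H}⁺ = {A, B, C, D, E, F, G, H}, which is every attribute, so {H} is a candidate key.
{A, B}⁺ = {A, B, C, D, E, F, G, H}, which is every attribute, so {A, B} is a candidate key.
No proper subset of any of these is a key, and no other minimal superkey exists.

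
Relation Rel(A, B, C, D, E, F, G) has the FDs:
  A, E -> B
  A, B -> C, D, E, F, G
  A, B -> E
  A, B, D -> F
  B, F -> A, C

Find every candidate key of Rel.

Closure of {A, B} is {A, B, C, D, E, F, G}, the whole schema; {A, B} is a candidate key.
Closure of {A, E} is {A, B, C, D, E, F, G}, the whole schema; {A, E} is a candidate key.
Closure of {B, F} is {A, B, C, D, E, F, G}, the whole schema; {B, F} is a candidate key.
Any other superkey properly contains one of these, so there are no further candidate keys.

{A, B}, {A, E}, {B, F}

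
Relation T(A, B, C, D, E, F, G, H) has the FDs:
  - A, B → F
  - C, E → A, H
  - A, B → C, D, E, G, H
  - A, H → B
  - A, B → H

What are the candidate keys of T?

Closure of {A, B} is {A, B, C, D, E, F, G, H}, the whole schema; {A, B} is a candidate key.
Closure of {A, H} is {A, B, C, D, E, F, G, H}, the whole schema; {A, H} is a candidate key.
Closure of {C, E} is {A, B, C, D, E, F, G, H}, the whole schema; {C, E} is a candidate key.
No proper subset of any of these is a key, and no other minimal superkey exists.

{A, B}, {A, H}, {C, E}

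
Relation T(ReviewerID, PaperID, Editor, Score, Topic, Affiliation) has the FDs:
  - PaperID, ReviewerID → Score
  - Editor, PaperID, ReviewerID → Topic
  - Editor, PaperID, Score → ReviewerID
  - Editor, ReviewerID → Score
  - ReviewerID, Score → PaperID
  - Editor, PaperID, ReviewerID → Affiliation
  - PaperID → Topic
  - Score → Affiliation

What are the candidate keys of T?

No FD produces {Editor}, so it must be in every candidate key.
{Editor, ReviewerID}⁺ = {Affiliation, Editor, PaperID, ReviewerID, Score, Topic}, which is every attribute, so {Editor, ReviewerID} is a candidate key.
{Editor, PaperID, Score}⁺ = {Affiliation, Editor, PaperID, ReviewerID, Score, Topic}, which is every attribute, so {Editor, PaperID, Score} is a candidate key.
No proper subset of any of these is a key, and no other minimal superkey exists.

{Editor, PaperID, Score}, {Editor, ReviewerID}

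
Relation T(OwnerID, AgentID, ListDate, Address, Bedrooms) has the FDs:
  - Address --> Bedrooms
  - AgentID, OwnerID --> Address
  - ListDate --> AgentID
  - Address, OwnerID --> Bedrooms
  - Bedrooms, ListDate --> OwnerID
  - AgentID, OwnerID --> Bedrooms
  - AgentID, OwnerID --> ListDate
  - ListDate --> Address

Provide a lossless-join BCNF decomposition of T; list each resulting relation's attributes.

{Address, AgentID, ListDate, OwnerID}; {Address, Bedrooms}

Candidate keys of the original relation: {AgentID, OwnerID}, {ListDate}.
In {Address, AgentID, Bedrooms, ListDate, OwnerID}, {Address} is not a superkey ({Address}⁺ restricted to this set is {Address, Bedrooms}), so split on Address --> Bedrooms into {Address, Bedrooms} and {Address, AgentID, ListDate, OwnerID}.
{Address, Bedrooms}: every determinant is a superkey — BCNF.
{Address, AgentID, ListDate, OwnerID}: every determinant is a superkey — BCNF.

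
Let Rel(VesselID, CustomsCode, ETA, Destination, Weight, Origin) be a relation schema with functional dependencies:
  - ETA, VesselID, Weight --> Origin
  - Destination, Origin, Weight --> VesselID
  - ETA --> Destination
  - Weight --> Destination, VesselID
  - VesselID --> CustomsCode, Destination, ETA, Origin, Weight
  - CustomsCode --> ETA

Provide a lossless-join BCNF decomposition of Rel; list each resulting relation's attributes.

{CustomsCode, ETA}; {CustomsCode, Origin, VesselID, Weight}; {Destination, ETA}

Candidate keys of the original relation: {VesselID}, {Weight}.
Within {CustomsCode, Destination, ETA, Origin, VesselID, Weight}: {ETA}⁺ ∩ {CustomsCode, Destination, ETA, Origin, VesselID, Weight} = {Destination, ETA}, not the whole set, so ETA --> Destination violates BCNF; decompose into {Destination, ETA} and {CustomsCode, ETA, Origin, VesselID, Weight}.
{Destination, ETA} has no BCNF violation.
Within {CustomsCode, ETA, Origin, VesselID, Weight}: {CustomsCode}⁺ ∩ {CustomsCode, ETA, Origin, VesselID, Weight} = {CustomsCode, ETA}, not the whole set, so CustomsCode --> ETA violates BCNF; decompose into {CustomsCode, ETA} and {CustomsCode, Origin, VesselID, Weight}.
{CustomsCode, ETA} has no BCNF violation.
{CustomsCode, Origin, VesselID, Weight} has no BCNF violation.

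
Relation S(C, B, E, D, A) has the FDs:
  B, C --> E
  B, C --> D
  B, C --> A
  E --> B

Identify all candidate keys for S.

No FD produces {C}, so it must be in every candidate key.
{B, C}⁺ = {A, B, C, D, E}, which is every attribute, so {B, C} is a candidate key.
{C, E}⁺ = {A, B, C, D, E}, which is every attribute, so {C, E} is a candidate key.
No proper subset of any of these is a key, and no other minimal superkey exists.

{B, C}, {C, E}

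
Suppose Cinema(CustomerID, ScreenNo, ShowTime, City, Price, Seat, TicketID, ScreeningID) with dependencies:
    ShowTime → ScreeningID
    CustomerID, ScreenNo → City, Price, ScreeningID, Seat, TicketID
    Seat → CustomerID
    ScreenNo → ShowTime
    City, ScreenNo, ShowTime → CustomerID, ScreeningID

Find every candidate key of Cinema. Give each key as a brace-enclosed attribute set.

{City, ScreenNo}, {CustomerID, ScreenNo}, {ScreenNo, Seat}

Attributes never on any right-hand side: {ScreenNo} — every candidate key must contain it.
{City, ScreenNo}⁺ = {City, CustomerID, Price, ScreenNo, ScreeningID, Seat, ShowTime, TicketID} — all of the relation — so {City, ScreenNo} is a candidate key.
{CustomerID, ScreenNo}⁺ = {City, CustomerID, Price, ScreenNo, ScreeningID, Seat, ShowTime, TicketID} — all of the relation — so {CustomerID, ScreenNo} is a candidate key.
{ScreenNo, Seat}⁺ = {City, CustomerID, Price, ScreenNo, ScreeningID, Seat, ShowTime, TicketID} — all of the relation — so {ScreenNo, Seat} is a candidate key.
These are minimal and exhaustive — every other superkey contains one of them.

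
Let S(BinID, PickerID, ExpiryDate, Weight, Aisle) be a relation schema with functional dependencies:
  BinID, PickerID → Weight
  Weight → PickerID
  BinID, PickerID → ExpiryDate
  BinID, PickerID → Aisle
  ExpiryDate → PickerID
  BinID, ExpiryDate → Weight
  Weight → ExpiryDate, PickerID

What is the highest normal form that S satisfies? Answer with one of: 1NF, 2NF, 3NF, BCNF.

3NF

Candidate keys: {BinID, ExpiryDate}, {BinID, PickerID}, {BinID, Weight}. Prime attributes: {BinID, ExpiryDate, PickerID, Weight}.
For Weight → PickerID we have {Weight}⁺ = {ExpiryDate, PickerID, Weight}; {Weight} is not a superkey, so BCNF fails.
Its right-hand attributes {PickerID} are all prime, as are those of every other non-superkey FD — the relation is in 3NF.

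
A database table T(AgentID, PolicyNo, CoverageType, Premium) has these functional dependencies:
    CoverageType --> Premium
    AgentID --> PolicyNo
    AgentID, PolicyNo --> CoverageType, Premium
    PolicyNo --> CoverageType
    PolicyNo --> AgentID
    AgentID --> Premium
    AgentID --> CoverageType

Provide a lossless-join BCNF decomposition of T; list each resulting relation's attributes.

Candidate keys of the original relation: {AgentID}, {PolicyNo}.
{AgentID, CoverageType, PolicyNo, Premium}: {CoverageType} determines {CoverageType, Premium} here but is not a superkey — split on CoverageType --> Premium, giving {CoverageType, Premium} and {AgentID, CoverageType, PolicyNo}.
{CoverageType, Premium} is in BCNF.
{AgentID, CoverageType, PolicyNo} is in BCNF.

{AgentID, CoverageType, PolicyNo}; {CoverageType, Premium}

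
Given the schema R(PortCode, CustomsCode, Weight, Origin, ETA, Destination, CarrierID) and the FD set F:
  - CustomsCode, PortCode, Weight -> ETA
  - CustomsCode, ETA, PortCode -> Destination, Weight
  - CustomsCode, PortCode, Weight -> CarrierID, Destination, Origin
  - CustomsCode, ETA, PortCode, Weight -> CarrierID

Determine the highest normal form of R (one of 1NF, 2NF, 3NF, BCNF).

BCNF

Candidate keys: {CustomsCode, ETA, PortCode}, {CustomsCode, PortCode, Weight}. Prime attributes: {CustomsCode, ETA, PortCode, Weight}.
Every FD has a superkey on the left, so the relation is in BCNF.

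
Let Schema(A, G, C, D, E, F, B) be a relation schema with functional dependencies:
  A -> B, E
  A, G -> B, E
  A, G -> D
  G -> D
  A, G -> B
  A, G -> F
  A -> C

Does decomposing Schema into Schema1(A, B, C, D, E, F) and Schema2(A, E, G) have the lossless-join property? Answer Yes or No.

Common attributes: {A, E}; their closure is {A, B, C, E}.
The closure covers neither Schema1 nor Schema2 entirely; the join is not lossless.

No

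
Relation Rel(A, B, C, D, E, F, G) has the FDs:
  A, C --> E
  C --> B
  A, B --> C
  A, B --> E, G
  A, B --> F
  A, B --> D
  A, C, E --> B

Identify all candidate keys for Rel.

{A, B}, {A, C}

No FD produces {A}, so it must be in every candidate key.
{A, B}⁺ = {A, B, C, D, E, F, G} — all of the relation — so {A, B} is a candidate key.
{A, C}⁺ = {A, B, C, D, E, F, G} — all of the relation — so {A, C} is a candidate key.
These are minimal and exhaustive — every other superkey contains one of them.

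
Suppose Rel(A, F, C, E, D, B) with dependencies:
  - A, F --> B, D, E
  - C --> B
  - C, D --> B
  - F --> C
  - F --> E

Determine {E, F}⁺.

{B, C, E, F}

Start with {E, F}.
F --> C applies; add {C} → now {C, E, F}.
C --> B applies; add {B} → now {B, C, E, F}.
No further FD applies.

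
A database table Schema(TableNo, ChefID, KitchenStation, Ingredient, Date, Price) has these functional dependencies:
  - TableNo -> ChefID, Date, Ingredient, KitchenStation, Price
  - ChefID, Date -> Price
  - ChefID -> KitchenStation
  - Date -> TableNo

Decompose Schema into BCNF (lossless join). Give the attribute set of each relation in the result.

Candidate keys of the original relation: {Date}, {TableNo}.
Within {ChefID, Date, Ingredient, KitchenStation, Price, TableNo}: {ChefID}⁺ ∩ {ChefID, Date, Ingredient, KitchenStation, Price, TableNo} = {ChefID, KitchenStation}, not the whole set, so ChefID -> KitchenStation violates BCNF; decompose into {ChefID, KitchenStation} and {ChefID, Date, Ingredient, Price, TableNo}.
{ChefID, KitchenStation}: every determinant is a superkey — BCNF.
{ChefID, Date, Ingredient, Price, TableNo}: every determinant is a superkey — BCNF.

{ChefID, Date, Ingredient, Price, TableNo}; {ChefID, KitchenStation}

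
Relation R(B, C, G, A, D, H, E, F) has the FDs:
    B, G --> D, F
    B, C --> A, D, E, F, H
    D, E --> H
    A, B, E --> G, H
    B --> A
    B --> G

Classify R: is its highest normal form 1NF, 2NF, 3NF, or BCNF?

Candidate key: {B, C}. Prime attributes: {B, C}.
B, G --> D, F breaks BCNF: {B, G}⁺ = {A, B, D, F, G}, so {B, G} is not a superkey.
B, G --> D, F has non-prime {D, F} on the right and a non-superkey on the left, so 3NF fails.
The proper key subset {B} of {B, C} determines non-prime {A, D, F, G}, so the relation is not even in 2NF.

1NF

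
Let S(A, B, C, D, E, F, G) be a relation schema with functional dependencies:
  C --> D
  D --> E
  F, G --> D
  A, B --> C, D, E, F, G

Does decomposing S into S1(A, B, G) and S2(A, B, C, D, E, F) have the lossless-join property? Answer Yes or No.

Yes

The shared attributes are {A, B} and {A, B}⁺ = {A, B, C, D, E, F, G}.
This includes all of S1, so the common attributes are a superkey of S1 — the join is lossless.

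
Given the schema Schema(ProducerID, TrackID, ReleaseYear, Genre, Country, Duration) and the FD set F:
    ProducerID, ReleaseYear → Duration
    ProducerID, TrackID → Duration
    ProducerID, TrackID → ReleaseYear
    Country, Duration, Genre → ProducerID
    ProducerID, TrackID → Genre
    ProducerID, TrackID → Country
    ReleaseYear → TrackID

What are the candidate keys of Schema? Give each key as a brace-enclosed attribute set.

{Country, Duration, Genre, ReleaseYear}, {Country, Duration, Genre, TrackID}, {ProducerID, ReleaseYear}, {ProducerID, TrackID}

{ProducerID, ReleaseYear}⁺ = {Country, Duration, Genre, ProducerID, ReleaseYear, TrackID}, which is every attribute, so {ProducerID, ReleaseYear} is a candidate key.
{ProducerID, TrackID}⁺ = {Country, Duration, Genre, ProducerID, ReleaseYear, TrackID}, which is every attribute, so {ProducerID, TrackID} is a candidate key.
{Country, Duration, Genre, ReleaseYear}⁺ = {Country, Duration, Genre, ProducerID, ReleaseYear, TrackID}, which is every attribute, so {Country, Duration, Genre, ReleaseYear} is a candidate key.
{Country, Duration, Genre, TrackID}⁺ = {Country, Duration, Genre, ProducerID, ReleaseYear, TrackID}, which is every attribute, so {Country, Duration, Genre, TrackID} is a candidate key.
These are minimal and exhaustive — every other superkey contains one of them.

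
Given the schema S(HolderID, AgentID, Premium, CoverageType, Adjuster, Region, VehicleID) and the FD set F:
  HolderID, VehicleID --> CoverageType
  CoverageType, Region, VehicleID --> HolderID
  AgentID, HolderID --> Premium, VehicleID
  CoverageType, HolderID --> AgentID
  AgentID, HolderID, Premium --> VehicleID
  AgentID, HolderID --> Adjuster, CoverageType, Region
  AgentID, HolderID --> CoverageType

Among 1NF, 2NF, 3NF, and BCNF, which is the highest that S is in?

Candidate keys: {AgentID, HolderID}, {CoverageType, HolderID}, {CoverageType, Region, VehicleID}, {HolderID, VehicleID}. Prime attributes: {AgentID, CoverageType, HolderID, Region, VehicleID}.
Each dependency's left side is a superkey — BCNF holds.

BCNF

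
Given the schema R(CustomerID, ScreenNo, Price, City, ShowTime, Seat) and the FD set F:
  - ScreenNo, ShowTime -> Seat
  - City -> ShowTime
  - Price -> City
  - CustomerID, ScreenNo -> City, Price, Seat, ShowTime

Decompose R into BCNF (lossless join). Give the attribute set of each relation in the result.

Candidate key of the original relation: {CustomerID, ScreenNo}.
In {City, CustomerID, Price, ScreenNo, Seat, ShowTime}, {ScreenNo, ShowTime} is not a superkey ({ScreenNo, ShowTime}⁺ restricted to this set is {ScreenNo, Seat, ShowTime}), so split on ScreenNo, ShowTime -> Seat into {ScreenNo, Seat, ShowTime} and {City, CustomerID, Price, ScreenNo, ShowTime}.
{ScreenNo, Seat, ShowTime} is in BCNF.
In {City, CustomerID, Price, ScreenNo, ShowTime}, {City} is not a superkey ({City}⁺ restricted to this set is {City, ShowTime}), so split on City -> ShowTime into {City, ShowTime} and {City, CustomerID, Price, ScreenNo}.
{City, ShowTime} is in BCNF.
In {City, CustomerID, Price, ScreenNo}, {Price} is not a superkey ({Price}⁺ restricted to this set is {City, Price}), so split on Price -> City into {City, Price} and {CustomerID, Price, ScreenNo}.
{City, Price} is in BCNF.
{CustomerID, Price, ScreenNo} is in BCNF.

{City, Price}; {City, ShowTime}; {CustomerID, Price, ScreenNo}; {ScreenNo, Seat, ShowTime}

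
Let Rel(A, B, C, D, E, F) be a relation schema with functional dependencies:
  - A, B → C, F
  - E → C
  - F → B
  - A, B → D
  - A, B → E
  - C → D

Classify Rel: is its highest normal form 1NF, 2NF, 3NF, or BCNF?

2NF

Candidate keys: {A, B}, {A, F}. Prime attributes: {A, B, F}.
E → C breaks BCNF: {E}⁺ = {C, D, E}, so {E} is not a superkey.
Because {C} is non-prime and the left side of E → C is not a superkey, the relation is not in 3NF.
No non-prime attribute depends on a proper subset of any candidate key, so 2NF holds.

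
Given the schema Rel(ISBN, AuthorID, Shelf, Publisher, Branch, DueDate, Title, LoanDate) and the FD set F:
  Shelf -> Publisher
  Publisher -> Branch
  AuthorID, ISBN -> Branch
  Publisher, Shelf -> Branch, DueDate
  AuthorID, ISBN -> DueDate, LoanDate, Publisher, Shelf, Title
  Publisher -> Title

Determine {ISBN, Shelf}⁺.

Start with {ISBN, Shelf}.
Shelf -> Publisher applies; add {Publisher} → now {ISBN, Publisher, Shelf}.
Publisher -> Branch applies; add {Branch} → now {Branch, ISBN, Publisher, Shelf}.
Publisher, Shelf -> Branch, DueDate applies; add {DueDate} → now {Branch, DueDate, ISBN, Publisher, Shelf}.
Publisher -> Title applies; add {Title} → now {Branch, DueDate, ISBN, Publisher, Shelf, Title}.
No further FD applies.

{Branch, DueDate, ISBN, Publisher, Shelf, Title}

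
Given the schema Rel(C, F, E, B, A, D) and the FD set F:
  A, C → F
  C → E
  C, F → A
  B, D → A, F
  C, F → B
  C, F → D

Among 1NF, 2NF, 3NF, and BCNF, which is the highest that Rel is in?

1NF

Candidate keys: {A, C}, {B, C, D}, {C, F}. Prime attributes: {A, B, C, D, F}.
For C → E we have {C}⁺ = {C, E}; {C} is not a superkey, so BCNF fails.
C → E has non-prime {E} on the right and a non-superkey on the left, so 3NF fails.
The proper key subset {C} of {A, C} determines non-prime {E}, so the relation is not even in 2NF.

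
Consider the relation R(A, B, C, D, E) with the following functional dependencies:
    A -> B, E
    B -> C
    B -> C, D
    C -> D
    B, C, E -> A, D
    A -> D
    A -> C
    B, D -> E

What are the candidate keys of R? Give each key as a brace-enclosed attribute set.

{A}⁺ = {A, B, C, D, E}, which is every attribute, so {A} is a candidate key.
{B}⁺ = {A, B, C, D, E}, which is every attribute, so {B} is a candidate key.
Any other superkey properly contains one of these, so there are no further candidate keys.

{A}, {B}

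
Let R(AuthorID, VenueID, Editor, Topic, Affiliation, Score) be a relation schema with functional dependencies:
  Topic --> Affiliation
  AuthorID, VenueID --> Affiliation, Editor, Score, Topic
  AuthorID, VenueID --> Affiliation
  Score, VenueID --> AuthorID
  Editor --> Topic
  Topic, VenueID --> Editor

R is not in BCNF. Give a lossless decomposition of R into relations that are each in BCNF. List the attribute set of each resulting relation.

{Affiliation, Topic}; {AuthorID, Editor, Score, VenueID}; {Editor, Topic}

Candidate keys of the original relation: {AuthorID, VenueID}, {Score, VenueID}.
{Affiliation, AuthorID, Editor, Score, Topic, VenueID}: {Topic} determines {Affiliation, Topic} here but is not a superkey — split on Topic --> Affiliation, giving {Affiliation, Topic} and {AuthorID, Editor, Score, Topic, VenueID}.
{Affiliation, Topic} is in BCNF.
{AuthorID, Editor, Score, Topic, VenueID}: {Editor} determines {Editor, Topic} here but is not a superkey — split on Editor --> Topic, giving {Editor, Topic} and {AuthorID, Editor, Score, VenueID}.
{Editor, Topic} is in BCNF.
{AuthorID, Editor, Score, VenueID} is in BCNF.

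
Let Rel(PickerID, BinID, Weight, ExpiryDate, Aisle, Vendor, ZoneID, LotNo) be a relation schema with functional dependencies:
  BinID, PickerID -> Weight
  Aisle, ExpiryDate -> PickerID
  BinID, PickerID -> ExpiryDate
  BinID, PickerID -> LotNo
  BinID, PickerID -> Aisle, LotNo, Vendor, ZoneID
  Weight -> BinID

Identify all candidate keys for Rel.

{Aisle, BinID, ExpiryDate}, {Aisle, ExpiryDate, Weight}, {BinID, PickerID}, {PickerID, Weight}

{BinID, PickerID}⁺ = {Aisle, BinID, ExpiryDate, LotNo, PickerID, Vendor, Weight, ZoneID}, which is every attribute, so {BinID, PickerID} is a candidate key.
{PickerID, Weight}⁺ = {Aisle, BinID, ExpiryDate, LotNo, PickerID, Vendor, Weight, ZoneID}, which is every attribute, so {PickerID, Weight} is a candidate key.
{Aisle, BinID, ExpiryDate}⁺ = {Aisle, BinID, ExpiryDate, LotNo, PickerID, Vendor, Weight, ZoneID}, which is every attribute, so {Aisle, BinID, ExpiryDate} is a candidate key.
{Aisle, ExpiryDate, Weight}⁺ = {Aisle, BinID, ExpiryDate, LotNo, PickerID, Vendor, Weight, ZoneID}, which is every attribute, so {Aisle, ExpiryDate, Weight} is a candidate key.
Any other superkey properly contains one of these, so there are no further candidate keys.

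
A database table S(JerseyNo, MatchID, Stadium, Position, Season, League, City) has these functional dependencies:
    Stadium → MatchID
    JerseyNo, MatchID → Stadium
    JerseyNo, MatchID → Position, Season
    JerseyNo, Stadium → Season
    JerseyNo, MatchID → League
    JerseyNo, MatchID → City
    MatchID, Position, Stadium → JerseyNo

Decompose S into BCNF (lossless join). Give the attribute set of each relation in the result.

{City, JerseyNo, League, Position, Season, Stadium}; {MatchID, Stadium}

Candidate keys of the original relation: {JerseyNo, MatchID}, {JerseyNo, Stadium}, {Position, Stadium}.
{City, JerseyNo, League, MatchID, Position, Season, Stadium}: {Stadium} determines {MatchID, Stadium} here but is not a superkey — split on Stadium → MatchID, giving {MatchID, Stadium} and {City, JerseyNo, League, Position, Season, Stadium}.
{MatchID, Stadium} has no BCNF violation.
{City, JerseyNo, League, Position, Season, Stadium} has no BCNF violation.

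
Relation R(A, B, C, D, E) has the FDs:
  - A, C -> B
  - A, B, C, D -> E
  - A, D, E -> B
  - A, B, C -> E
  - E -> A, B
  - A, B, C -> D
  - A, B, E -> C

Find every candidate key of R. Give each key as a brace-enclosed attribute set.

{A, C}, {E}

{E}⁺ = {A, B, C, D, E}, which is every attribute, so {E} is a candidate key.
{A, C}⁺ = {A, B, C, D, E}, which is every attribute, so {A, C} is a candidate key.
Any other superkey properly contains one of these, so there are no further candidate keys.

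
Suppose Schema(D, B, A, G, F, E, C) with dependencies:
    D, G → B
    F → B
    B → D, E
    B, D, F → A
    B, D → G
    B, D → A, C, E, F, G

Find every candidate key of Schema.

{B} is a candidate key since {B}⁺ = {A, B, C, D, E, F, G} covers every attribute.
{F} is a candidate key since {F}⁺ = {A, B, C, D, E, F, G} covers every attribute.
{D, G} is a candidate key since {D, G}⁺ = {A, B, C, D, E, F, G} covers every attribute.
No proper subset of any of these is a key, and no other minimal superkey exists.

{B}, {D, G}, {F}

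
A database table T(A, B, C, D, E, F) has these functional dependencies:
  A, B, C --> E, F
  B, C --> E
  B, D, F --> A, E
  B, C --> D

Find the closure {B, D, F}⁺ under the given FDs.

{A, B, D, E, F}

Start with {B, D, F}.
B, D, F --> A, E applies; add {A, E} → now {A, B, D, E, F}.
No further FD applies.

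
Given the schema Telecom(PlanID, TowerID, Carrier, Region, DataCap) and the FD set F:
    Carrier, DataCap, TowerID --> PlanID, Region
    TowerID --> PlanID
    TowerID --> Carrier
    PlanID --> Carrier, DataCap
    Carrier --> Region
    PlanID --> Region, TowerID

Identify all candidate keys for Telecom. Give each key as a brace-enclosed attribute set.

{PlanID} is a candidate key since {PlanID}⁺ = {Carrier, DataCap, PlanID, Region, TowerID} covers every attribute.
{TowerID} is a candidate key since {TowerID}⁺ = {Carrier, DataCap, PlanID, Region, TowerID} covers every attribute.
Any other superkey properly contains one of these, so there are no further candidate keys.

{PlanID}, {TowerID}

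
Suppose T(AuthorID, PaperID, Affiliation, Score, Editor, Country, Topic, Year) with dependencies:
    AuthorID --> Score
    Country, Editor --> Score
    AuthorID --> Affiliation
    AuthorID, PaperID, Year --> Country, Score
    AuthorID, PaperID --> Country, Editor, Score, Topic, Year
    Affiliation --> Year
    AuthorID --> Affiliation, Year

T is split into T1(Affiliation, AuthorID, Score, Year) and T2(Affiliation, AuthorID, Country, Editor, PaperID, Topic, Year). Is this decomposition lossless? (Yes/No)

Yes

The shared attributes are {Affiliation, AuthorID, Year} and {Affiliation, AuthorID, Year}⁺ = {Affiliation, AuthorID, Score, Year}.
This includes all of T1, so the common attributes are a superkey of T1 — the join is lossless.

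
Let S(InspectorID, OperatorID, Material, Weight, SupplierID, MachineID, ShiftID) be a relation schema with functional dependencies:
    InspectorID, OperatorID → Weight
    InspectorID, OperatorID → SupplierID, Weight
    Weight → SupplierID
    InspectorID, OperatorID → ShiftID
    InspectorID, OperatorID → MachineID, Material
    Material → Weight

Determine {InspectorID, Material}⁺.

Start with {InspectorID, Material}.
Material → Weight applies; add {Weight} → now {InspectorID, Material, Weight}.
Weight → SupplierID applies; add {SupplierID} → now {InspectorID, Material, SupplierID, Weight}.
No further FD applies.

{InspectorID, Material, SupplierID, Weight}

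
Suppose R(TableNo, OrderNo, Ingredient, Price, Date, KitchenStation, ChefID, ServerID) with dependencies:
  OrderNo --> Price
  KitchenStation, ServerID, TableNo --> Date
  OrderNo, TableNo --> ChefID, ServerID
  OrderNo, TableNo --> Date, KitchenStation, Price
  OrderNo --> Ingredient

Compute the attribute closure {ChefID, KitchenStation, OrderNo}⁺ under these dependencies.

{ChefID, Ingredient, KitchenStation, OrderNo, Price}

Start with {ChefID, KitchenStation, OrderNo}.
OrderNo --> Price applies; add {Price} → now {ChefID, KitchenStation, OrderNo, Price}.
OrderNo --> Ingredient applies; add {Ingredient} → now {ChefID, Ingredient, KitchenStation, OrderNo, Price}.
No further FD applies.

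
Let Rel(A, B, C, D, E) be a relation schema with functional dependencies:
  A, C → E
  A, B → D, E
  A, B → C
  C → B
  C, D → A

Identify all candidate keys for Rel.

{A, B} is a candidate key since {A, B}⁺ = {A, B, C, D, E} covers every attribute.
{A, C} is a candidate key since {A, C}⁺ = {A, B, C, D, E} covers every attribute.
{C, D} is a candidate key since {C, D}⁺ = {A, B, C, D, E} covers every attribute.
Any other superkey properly contains one of these, so there are no further candidate keys.

{A, B}, {A, C}, {C, D}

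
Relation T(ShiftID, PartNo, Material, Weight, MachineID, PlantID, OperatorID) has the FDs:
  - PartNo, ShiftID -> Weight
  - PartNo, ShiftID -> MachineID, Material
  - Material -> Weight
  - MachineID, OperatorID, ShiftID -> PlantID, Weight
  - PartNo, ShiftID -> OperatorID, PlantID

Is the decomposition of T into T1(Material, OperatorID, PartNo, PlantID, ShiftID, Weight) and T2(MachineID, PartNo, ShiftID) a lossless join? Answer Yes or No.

Yes

Common attributes: {PartNo, ShiftID}; their closure is {MachineID, Material, OperatorID, PartNo, PlantID, ShiftID, Weight}.
T1 is contained in that closure, so T1 ∩ T2 -> T1 holds and the join is lossless.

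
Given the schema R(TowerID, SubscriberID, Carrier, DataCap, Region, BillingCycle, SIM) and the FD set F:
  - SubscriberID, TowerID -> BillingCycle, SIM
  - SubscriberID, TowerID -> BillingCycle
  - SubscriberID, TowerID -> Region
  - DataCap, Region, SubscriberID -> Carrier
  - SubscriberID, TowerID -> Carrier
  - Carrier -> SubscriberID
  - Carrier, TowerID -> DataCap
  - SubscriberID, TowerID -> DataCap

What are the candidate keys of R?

Attributes never on any right-hand side: {TowerID} — every candidate key must contain it.
{Carrier, TowerID}⁺ = {BillingCycle, Carrier, DataCap, Region, SIM, SubscriberID, TowerID}, which is every attribute, so {Carrier, TowerID} is a candidate key.
{SubscriberID, TowerID}⁺ = {BillingCycle, Carrier, DataCap, Region, SIM, SubscriberID, TowerID}, which is every attribute, so {SubscriberID, TowerID} is a candidate key.
Any other superkey properly contains one of these, so there are no further candidate keys.

{Carrier, TowerID}, {SubscriberID, TowerID}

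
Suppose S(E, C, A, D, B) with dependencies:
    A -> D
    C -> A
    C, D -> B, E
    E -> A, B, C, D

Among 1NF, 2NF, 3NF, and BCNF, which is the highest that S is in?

Candidate keys: {C}, {E}. Prime attributes: {C, E}.
For A -> D we have {A}⁺ = {A, D}; {A} is not a superkey, so BCNF fails.
Because {D} is non-prime and the left side of A -> D is not a superkey, the relation is not in 3NF.
With only single-attribute keys there can be no partial dependency, so 2NF holds.

2NF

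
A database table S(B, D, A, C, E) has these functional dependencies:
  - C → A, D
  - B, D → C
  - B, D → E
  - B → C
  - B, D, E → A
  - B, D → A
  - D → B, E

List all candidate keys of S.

{B}, {C}, {D}

{B} is a candidate key since {B}⁺ = {A, B, C, D, E} covers every attribute.
{C} is a candidate key since {C}⁺ = {A, B, C, D, E} covers every attribute.
{D} is a candidate key since {D}⁺ = {A, B, C, D, E} covers every attribute.
Any other superkey properly contains one of these, so there are no further candidate keys.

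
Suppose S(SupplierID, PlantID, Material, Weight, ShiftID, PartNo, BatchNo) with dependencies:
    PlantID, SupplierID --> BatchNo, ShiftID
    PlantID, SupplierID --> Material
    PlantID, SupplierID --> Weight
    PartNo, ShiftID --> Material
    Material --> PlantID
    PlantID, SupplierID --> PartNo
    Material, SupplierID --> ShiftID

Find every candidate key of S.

{Material, SupplierID}, {PartNo, ShiftID, SupplierID}, {PlantID, SupplierID}

Attributes never on any right-hand side: {SupplierID} — every candidate key must contain it.
{Material, SupplierID} is a candidate key since {Material, SupplierID}⁺ = {BatchNo, Material, PartNo, PlantID, ShiftID, SupplierID, Weight} covers every attribute.
{PlantID, SupplierID} is a candidate key since {PlantID, SupplierID}⁺ = {BatchNo, Material, PartNo, PlantID, ShiftID, SupplierID, Weight} covers every attribute.
{PartNo, ShiftID, SupplierID} is a candidate key since {PartNo, ShiftID, SupplierID}⁺ = {BatchNo, Material, PartNo, PlantID, ShiftID, SupplierID, Weight} covers every attribute.
Any other superkey properly contains one of these, so there are no further candidate keys.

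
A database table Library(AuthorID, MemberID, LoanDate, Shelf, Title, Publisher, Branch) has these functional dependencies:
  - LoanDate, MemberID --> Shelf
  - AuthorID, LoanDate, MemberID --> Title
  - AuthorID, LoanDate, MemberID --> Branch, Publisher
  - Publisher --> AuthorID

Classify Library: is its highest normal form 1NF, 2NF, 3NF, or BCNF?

Candidate keys: {AuthorID, LoanDate, MemberID}, {LoanDate, MemberID, Publisher}. Prime attributes: {AuthorID, LoanDate, MemberID, Publisher}.
LoanDate, MemberID --> Shelf: {LoanDate, MemberID}⁺ = {LoanDate, MemberID, Shelf}, which is not all of the attributes, so the left side is not a superkey — BCNF is violated.
LoanDate, MemberID --> Shelf determines the non-prime attribute {Shelf} from a non-superkey — 3NF is violated.
The proper key subset {LoanDate, MemberID} of {AuthorID, LoanDate, MemberID} determines non-prime {Shelf}, so the relation is not even in 2NF.

1NF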